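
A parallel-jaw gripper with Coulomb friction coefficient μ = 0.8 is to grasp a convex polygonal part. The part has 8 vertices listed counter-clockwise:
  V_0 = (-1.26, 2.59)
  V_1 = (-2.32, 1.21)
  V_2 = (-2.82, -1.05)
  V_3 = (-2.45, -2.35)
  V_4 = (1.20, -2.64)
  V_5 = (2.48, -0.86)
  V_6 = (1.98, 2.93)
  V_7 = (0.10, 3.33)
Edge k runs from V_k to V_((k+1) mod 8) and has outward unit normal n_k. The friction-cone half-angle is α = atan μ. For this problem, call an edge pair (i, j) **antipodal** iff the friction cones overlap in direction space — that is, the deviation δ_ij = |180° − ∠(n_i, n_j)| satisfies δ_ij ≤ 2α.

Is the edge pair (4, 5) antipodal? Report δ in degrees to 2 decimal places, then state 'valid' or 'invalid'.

δ = 136.76°, invalid

α = atan 0.8 = 38.66°;  2α = 77.32°
edge 4: e_4 = (+1.28, +1.78);  n_4 = (+0.8119, -0.5838)
edge 5: e_5 = (-0.50, +3.79);  n_5 = (+0.9914, +0.1308)
∠(n_4, n_5) = 43.24°
δ = |180° − 43.24°| = 136.76°
136.76° > 2α = 77.32°  →  invalid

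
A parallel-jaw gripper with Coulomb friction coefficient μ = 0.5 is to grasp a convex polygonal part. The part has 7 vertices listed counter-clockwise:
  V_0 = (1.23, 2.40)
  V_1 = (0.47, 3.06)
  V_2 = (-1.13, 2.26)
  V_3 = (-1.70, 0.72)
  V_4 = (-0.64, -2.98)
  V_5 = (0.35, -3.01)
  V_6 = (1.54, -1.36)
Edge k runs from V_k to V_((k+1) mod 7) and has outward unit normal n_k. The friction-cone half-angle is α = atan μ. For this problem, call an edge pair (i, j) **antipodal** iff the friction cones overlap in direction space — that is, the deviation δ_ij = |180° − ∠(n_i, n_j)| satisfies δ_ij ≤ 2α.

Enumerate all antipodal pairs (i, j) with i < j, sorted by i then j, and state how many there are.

α = atan 0.5 = 26.57°;  2α = 53.13°
n_0 = (+0.6557, +0.7550)
n_1 = (-0.4472, +0.8944)
n_2 = (-0.9378, +0.3471)
n_3 = (-0.9613, -0.2754)
n_4 = (-0.0303, -0.9995)
n_5 = (+0.8111, -0.5850)
n_6 = (+0.9966, +0.0822)
  (0,1): δ = 112.46°  ·
  (0,2): δ = 69.34°  ·
  (0,3): δ = 33.04°  ✓
  (0,4): δ = 39.24°  ✓
  (0,5): δ = 95.17°  ·
  (0,6): δ = 135.68°  ·
  (1,2): δ = 136.88°  ·
  (1,3): δ = 100.58°  ·
  (1,4): δ = 28.30°  ✓
  (1,5): δ = 27.64°  ✓
  (1,6): δ = 68.15°  ·
  (2,3): δ = 143.70°  ·
  (2,4): δ = 71.42°  ·
  (2,5): δ = 15.49°  ✓
  (2,6): δ = 25.02°  ✓
  (3,4): δ = 107.72°  ·
  (3,5): δ = 51.79°  ✓
  (3,6): δ = 11.27°  ✓
  (4,5): δ = 124.06°  ·
  (4,6): δ = 83.55°  ·
  (5,6): δ = 139.49°  ·
antipodal pairs: 8

count = 8; pairs: (0,3), (0,4), (1,4), (1,5), (2,5), (2,6), (3,5), (3,6)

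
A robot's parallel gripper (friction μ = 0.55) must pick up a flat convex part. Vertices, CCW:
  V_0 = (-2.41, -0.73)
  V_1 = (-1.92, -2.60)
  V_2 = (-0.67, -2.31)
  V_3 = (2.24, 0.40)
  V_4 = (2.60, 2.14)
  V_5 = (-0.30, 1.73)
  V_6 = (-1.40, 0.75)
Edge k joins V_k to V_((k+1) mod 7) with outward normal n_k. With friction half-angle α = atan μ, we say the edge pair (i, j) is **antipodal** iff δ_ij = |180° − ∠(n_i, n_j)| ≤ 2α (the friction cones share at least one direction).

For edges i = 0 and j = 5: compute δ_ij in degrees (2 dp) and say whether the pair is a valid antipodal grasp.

δ = 117.01°, invalid

α = atan 0.55 = 28.81°;  2α = 57.62°
edge 0: e_0 = (+0.49, -1.87);  n_0 = (-0.9673, -0.2535)
edge 5: e_5 = (-1.10, -0.98);  n_5 = (-0.6652, +0.7467)
∠(n_0, n_5) = 62.99°
δ = |180° − 62.99°| = 117.01°
117.01° > 2α = 57.62°  →  invalid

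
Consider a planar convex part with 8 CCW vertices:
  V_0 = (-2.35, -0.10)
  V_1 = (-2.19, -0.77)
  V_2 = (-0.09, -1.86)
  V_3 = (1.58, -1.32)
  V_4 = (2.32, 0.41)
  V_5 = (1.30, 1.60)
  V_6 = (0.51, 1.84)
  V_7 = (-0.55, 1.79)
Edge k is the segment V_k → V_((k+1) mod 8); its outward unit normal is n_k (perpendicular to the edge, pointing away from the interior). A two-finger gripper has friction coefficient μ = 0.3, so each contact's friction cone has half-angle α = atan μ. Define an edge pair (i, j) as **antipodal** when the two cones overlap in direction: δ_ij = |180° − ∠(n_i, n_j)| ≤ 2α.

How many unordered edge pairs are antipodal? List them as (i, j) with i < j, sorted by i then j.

α = atan 0.3 = 16.70°;  2α = 33.40°
n_0 = (-0.9727, -0.2323)
n_1 = (-0.4607, -0.8876)
n_2 = (+0.3077, -0.9515)
n_3 = (+0.9194, -0.3933)
n_4 = (+0.7593, +0.6508)
n_5 = (+0.2907, +0.9568)
n_6 = (-0.0471, +0.9989)
n_7 = (-0.7241, +0.6897)
  (0,1): δ = 130.86°  ·
  (0,2): δ = 85.51°  ·
  (0,3): δ = 36.59°  ·
  (0,4): δ = 27.17°  ✓
  (0,5): δ = 59.67°  ·
  (0,6): δ = 79.27°  ·
  (0,7): δ = 122.97°  ·
  (1,2): δ = 134.65°  ·
  (1,3): δ = 85.73°  ·
  (1,4): δ = 21.97°  ✓
  (1,5): δ = 10.53°  ✓
  (1,6): δ = 30.13°  ✓
  (1,7): δ = 73.83°  ·
  (2,3): δ = 131.08°  ·
  (2,4): δ = 67.32°  ·
  (2,5): δ = 34.82°  ·
  (2,6): δ = 15.22°  ✓
  (2,7): δ = 28.48°  ✓
  (3,4): δ = 116.24°  ·
  (3,5): δ = 83.74°  ·
  (3,6): δ = 64.14°  ·
  (3,7): δ = 20.44°  ✓
  (4,5): δ = 147.50°  ·
  (4,6): δ = 127.90°  ·
  (4,7): δ = 84.20°  ·
  (5,6): δ = 160.40°  ·
  (5,7): δ = 116.70°  ·
  (6,7): δ = 136.30°  ·
antipodal pairs: 7

count = 7; pairs: (0,4), (1,4), (1,5), (1,6), (2,6), (2,7), (3,7)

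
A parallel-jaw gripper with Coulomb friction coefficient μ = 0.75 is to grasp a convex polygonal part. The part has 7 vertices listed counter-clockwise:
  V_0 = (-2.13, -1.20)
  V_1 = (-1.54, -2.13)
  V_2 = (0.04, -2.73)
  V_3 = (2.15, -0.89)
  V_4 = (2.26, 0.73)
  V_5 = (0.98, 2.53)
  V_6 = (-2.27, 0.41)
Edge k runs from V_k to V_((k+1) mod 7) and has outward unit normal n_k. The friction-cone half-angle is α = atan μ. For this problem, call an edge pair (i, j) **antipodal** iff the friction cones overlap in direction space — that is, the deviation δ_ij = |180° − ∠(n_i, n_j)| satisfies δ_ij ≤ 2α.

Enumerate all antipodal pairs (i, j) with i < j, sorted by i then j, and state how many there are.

count = 10; pairs: (0,3), (0,4), (1,3), (1,4), (1,5), (2,5), (2,6), (3,5), (3,6), (4,6)

α = atan 0.75 = 36.87°;  2α = 73.74°
n_0 = (-0.8444, -0.5357)
n_1 = (-0.3550, -0.9349)
n_2 = (+0.6572, -0.7537)
n_3 = (+0.9977, -0.0677)
n_4 = (+0.8150, +0.5795)
n_5 = (-0.5463, +0.8376)
n_6 = (-0.9962, -0.0866)
  (0,1): δ = 143.19°  ·
  (0,2): δ = 81.30°  ·
  (0,3): δ = 36.28°  ✓
  (0,4): δ = 3.03°  ✓
  (0,5): δ = 90.73°  ·
  (0,6): δ = 152.58°  ·
  (1,2): δ = 118.12°  ·
  (1,3): δ = 73.09°  ✓
  (1,4): δ = 33.79°  ✓
  (1,5): δ = 53.91°  ✓
  (1,6): δ = 115.76°  ·
  (2,3): δ = 134.97°  ·
  (2,4): δ = 95.67°  ·
  (2,5): δ = 7.97°  ✓
  (2,6): δ = 53.88°  ✓
  (3,4): δ = 140.70°  ·
  (3,5): δ = 53.00°  ✓
  (3,6): δ = 8.85°  ✓
  (4,5): δ = 92.30°  ·
  (4,6): δ = 30.45°  ✓
  (5,6): δ = 118.15°  ·
antipodal pairs: 10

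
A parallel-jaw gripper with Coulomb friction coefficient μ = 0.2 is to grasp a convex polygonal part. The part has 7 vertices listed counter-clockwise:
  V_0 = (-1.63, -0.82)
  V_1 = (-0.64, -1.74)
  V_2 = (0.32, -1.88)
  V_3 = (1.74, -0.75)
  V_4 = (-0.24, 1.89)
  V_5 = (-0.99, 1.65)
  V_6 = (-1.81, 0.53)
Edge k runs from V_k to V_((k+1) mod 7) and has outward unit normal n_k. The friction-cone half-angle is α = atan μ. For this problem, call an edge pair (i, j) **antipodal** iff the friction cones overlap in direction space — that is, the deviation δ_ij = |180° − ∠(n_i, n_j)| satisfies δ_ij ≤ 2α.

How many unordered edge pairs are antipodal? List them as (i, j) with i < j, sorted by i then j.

count = 3; pairs: (0,3), (2,4), (2,5)

α = atan 0.2 = 11.31°;  2α = 22.62°
n_0 = (-0.6807, -0.7325)
n_1 = (-0.1443, -0.9895)
n_2 = (+0.6227, -0.7825)
n_3 = (+0.8000, +0.6000)
n_4 = (-0.3048, +0.9524)
n_5 = (-0.8069, +0.5907)
n_6 = (-0.9912, -0.1322)
  (0,1): δ = 145.40°  ·
  (0,2): δ = 98.59°  ·
  (0,3): δ = 10.23°  ✓
  (0,4): δ = 60.65°  ·
  (0,5): δ = 96.69°  ·
  (0,6): δ = 140.50°  ·
  (1,2): δ = 133.19°  ·
  (1,3): δ = 44.83°  ·
  (1,4): δ = 26.04°  ·
  (1,5): δ = 62.09°  ·
  (1,6): δ = 105.89°  ·
  (2,3): δ = 91.64°  ·
  (2,4): δ = 20.77°  ✓
  (2,5): δ = 15.28°  ✓
  (2,6): δ = 59.08°  ·
  (3,4): δ = 109.13°  ·
  (3,5): δ = 73.08°  ·
  (3,6): δ = 29.28°  ·
  (4,5): δ = 143.95°  ·
  (4,6): δ = 100.15°  ·
  (5,6): δ = 136.20°  ·
antipodal pairs: 3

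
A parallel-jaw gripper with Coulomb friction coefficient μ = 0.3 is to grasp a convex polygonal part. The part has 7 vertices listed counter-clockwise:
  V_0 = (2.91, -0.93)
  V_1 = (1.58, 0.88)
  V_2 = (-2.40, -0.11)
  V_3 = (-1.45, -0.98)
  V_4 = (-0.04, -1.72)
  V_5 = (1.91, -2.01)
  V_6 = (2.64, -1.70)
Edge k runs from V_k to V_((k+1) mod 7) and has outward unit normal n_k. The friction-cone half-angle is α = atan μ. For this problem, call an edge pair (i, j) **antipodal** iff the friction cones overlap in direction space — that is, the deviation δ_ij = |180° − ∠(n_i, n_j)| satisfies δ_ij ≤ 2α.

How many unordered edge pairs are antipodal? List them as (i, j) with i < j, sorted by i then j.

α = atan 0.3 = 16.70°;  2α = 33.40°
n_0 = (+0.8058, +0.5921)
n_1 = (-0.2414, +0.9704)
n_2 = (-0.6754, -0.7375)
n_3 = (-0.4647, -0.8855)
n_4 = (-0.1471, -0.9891)
n_5 = (+0.3909, -0.9204)
n_6 = (+0.9437, -0.3309)
  (0,1): δ = 112.34°  ·
  (0,2): δ = 11.21°  ✓
  (0,3): δ = 26.00°  ✓
  (0,4): δ = 45.23°  ·
  (0,5): δ = 76.70°  ·
  (0,6): δ = 124.37°  ·
  (1,2): δ = 56.45°  ·
  (1,3): δ = 41.66°  ·
  (1,4): δ = 22.43°  ✓
  (1,5): δ = 9.04°  ✓
  (1,6): δ = 56.71°  ·
  (2,3): δ = 165.21°  ·
  (2,4): δ = 145.98°  ·
  (2,5): δ = 114.51°  ·
  (2,6): δ = 66.84°  ·
  (3,4): δ = 160.77°  ·
  (3,5): δ = 129.30°  ·
  (3,6): δ = 81.63°  ·
  (4,5): δ = 148.53°  ·
  (4,6): δ = 100.86°  ·
  (5,6): δ = 132.33°  ·
antipodal pairs: 4

count = 4; pairs: (0,2), (0,3), (1,4), (1,5)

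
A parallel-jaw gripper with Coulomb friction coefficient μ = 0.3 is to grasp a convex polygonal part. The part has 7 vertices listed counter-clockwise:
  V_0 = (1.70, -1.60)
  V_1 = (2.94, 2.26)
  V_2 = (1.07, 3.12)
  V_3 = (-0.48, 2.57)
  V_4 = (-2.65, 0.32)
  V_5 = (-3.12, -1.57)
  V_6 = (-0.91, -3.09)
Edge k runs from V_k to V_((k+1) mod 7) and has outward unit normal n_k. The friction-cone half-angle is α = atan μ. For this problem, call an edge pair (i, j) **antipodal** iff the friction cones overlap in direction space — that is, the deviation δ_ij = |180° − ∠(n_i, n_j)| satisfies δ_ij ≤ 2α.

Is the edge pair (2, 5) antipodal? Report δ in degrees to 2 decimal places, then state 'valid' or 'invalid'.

α = atan 0.3 = 16.70°;  2α = 33.40°
edge 2: e_2 = (-1.55, -0.55);  n_2 = (-0.3344, +0.9424)
edge 5: e_5 = (+2.21, -1.52);  n_5 = (-0.5667, -0.8239)
∠(n_2, n_5) = 125.94°
δ = |180° − 125.94°| = 54.06°
54.06° > 2α = 33.40°  →  invalid

δ = 54.06°, invalid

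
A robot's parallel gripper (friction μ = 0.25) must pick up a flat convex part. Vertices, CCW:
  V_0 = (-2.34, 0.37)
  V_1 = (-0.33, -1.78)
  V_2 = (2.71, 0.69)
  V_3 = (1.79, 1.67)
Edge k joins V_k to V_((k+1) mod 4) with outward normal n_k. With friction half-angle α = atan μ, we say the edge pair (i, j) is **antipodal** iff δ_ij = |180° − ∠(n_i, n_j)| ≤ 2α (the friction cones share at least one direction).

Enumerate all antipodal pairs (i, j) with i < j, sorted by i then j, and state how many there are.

α = atan 0.25 = 14.04°;  2α = 28.07°
n_0 = (-0.7305, -0.6829)
n_1 = (+0.6306, -0.7761)
n_2 = (+0.7291, +0.6844)
n_3 = (-0.3002, +0.9539)
  (0,1): δ = 93.98°  ·
  (0,2): δ = 0.12°  ✓
  (0,3): δ = 64.40°  ·
  (1,2): δ = 85.90°  ·
  (1,3): δ = 21.62°  ✓
  (2,3): δ = 115.72°  ·
antipodal pairs: 2

count = 2; pairs: (0,2), (1,3)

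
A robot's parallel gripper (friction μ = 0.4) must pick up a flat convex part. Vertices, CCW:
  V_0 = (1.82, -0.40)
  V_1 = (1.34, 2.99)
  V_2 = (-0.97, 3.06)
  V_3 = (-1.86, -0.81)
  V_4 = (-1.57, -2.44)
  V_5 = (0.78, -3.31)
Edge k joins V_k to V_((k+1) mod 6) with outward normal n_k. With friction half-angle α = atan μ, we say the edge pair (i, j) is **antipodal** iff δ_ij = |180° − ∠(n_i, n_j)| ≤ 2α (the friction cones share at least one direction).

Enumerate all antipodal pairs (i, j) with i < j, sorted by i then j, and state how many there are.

α = atan 0.4 = 21.80°;  2α = 43.60°
n_0 = (+0.9901, +0.1402)
n_1 = (+0.0303, +0.9995)
n_2 = (-0.9746, +0.2241)
n_3 = (-0.9845, -0.1752)
n_4 = (-0.3472, -0.9378)
n_5 = (+0.9417, -0.3365)
  (0,1): δ = 99.79°  ·
  (0,2): δ = 21.01°  ✓
  (0,3): δ = 2.03°  ✓
  (0,4): δ = 61.63°  ·
  (0,5): δ = 152.27°  ·
  (1,2): δ = 101.22°  ·
  (1,3): δ = 78.18°  ·
  (1,4): δ = 18.58°  ✓
  (1,5): δ = 72.07°  ·
  (2,3): δ = 156.96°  ·
  (2,4): δ = 97.36°  ·
  (2,5): δ = 6.71°  ✓
  (3,4): δ = 120.40°  ·
  (3,5): δ = 29.75°  ✓
  (4,5): δ = 89.35°  ·
antipodal pairs: 5

count = 5; pairs: (0,2), (0,3), (1,4), (2,5), (3,5)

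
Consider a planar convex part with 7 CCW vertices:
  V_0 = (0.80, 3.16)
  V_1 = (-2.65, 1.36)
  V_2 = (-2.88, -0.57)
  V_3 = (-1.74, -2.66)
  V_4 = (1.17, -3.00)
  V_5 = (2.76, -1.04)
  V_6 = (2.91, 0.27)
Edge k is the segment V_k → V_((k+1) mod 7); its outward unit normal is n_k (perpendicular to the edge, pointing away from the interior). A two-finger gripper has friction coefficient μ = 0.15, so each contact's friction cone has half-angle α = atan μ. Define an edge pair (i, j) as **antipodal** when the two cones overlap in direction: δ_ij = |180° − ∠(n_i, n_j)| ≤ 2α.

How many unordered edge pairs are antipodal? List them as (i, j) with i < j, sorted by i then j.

count = 2; pairs: (1,5), (2,6)

α = atan 0.15 = 8.53°;  2α = 17.06°
n_0 = (-0.4626, +0.8866)
n_1 = (-0.9930, +0.1183)
n_2 = (-0.8779, -0.4789)
n_3 = (-0.1160, -0.9932)
n_4 = (+0.7766, -0.6300)
n_5 = (+0.9935, -0.1138)
n_6 = (+0.8076, +0.5897)
  (0,1): δ = 124.35°  ·
  (0,2): δ = 88.94°  ·
  (0,3): δ = 34.22°  ·
  (0,4): δ = 23.40°  ·
  (0,5): δ = 55.92°  ·
  (0,6): δ = 98.58°  ·
  (1,2): δ = 144.59°  ·
  (1,3): δ = 89.87°  ·
  (1,4): δ = 32.25°  ·
  (1,5): δ = 0.26°  ✓
  (1,6): δ = 42.93°  ·
  (2,3): δ = 125.27°  ·
  (2,4): δ = 67.66°  ·
  (2,5): δ = 35.14°  ·
  (2,6): δ = 7.52°  ✓
  (3,4): δ = 122.39°  ·
  (3,5): δ = 89.87°  ·
  (3,6): δ = 47.20°  ·
  (4,5): δ = 147.48°  ·
  (4,6): δ = 104.82°  ·
  (5,6): δ = 137.33°  ·
antipodal pairs: 2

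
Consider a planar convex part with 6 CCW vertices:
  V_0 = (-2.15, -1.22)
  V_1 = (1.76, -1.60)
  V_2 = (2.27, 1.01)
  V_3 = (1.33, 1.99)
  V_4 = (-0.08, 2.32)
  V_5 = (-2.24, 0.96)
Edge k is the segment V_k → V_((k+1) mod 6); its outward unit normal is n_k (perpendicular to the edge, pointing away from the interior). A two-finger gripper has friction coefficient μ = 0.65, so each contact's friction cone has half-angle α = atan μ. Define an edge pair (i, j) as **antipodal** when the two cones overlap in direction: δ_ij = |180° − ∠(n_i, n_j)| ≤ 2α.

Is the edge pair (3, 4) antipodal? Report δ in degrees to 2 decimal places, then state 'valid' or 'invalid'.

δ = 134.63°, invalid

α = atan 0.65 = 33.02°;  2α = 66.05°
edge 3: e_3 = (-1.41, +0.33);  n_3 = (+0.2279, +0.9737)
edge 4: e_4 = (-2.16, -1.36);  n_4 = (-0.5328, +0.8462)
∠(n_3, n_4) = 45.37°
δ = |180° − 45.37°| = 134.63°
134.63° > 2α = 66.05°  →  invalid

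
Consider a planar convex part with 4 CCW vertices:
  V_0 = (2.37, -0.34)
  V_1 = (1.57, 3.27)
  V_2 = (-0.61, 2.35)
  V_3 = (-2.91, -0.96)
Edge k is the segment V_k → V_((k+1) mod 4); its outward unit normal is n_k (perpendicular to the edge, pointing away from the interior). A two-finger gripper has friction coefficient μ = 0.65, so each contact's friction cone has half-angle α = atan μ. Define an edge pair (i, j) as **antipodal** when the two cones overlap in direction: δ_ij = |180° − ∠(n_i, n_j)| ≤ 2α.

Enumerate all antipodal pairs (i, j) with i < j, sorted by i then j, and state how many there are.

count = 3; pairs: (0,2), (1,3), (2,3)

α = atan 0.65 = 33.02°;  2α = 66.05°
n_0 = (+0.9763, +0.2164)
n_1 = (-0.3888, +0.9213)
n_2 = (-0.8212, +0.5706)
n_3 = (+0.1166, -0.9932)
  (0,1): δ = 79.61°  ·
  (0,2): δ = 47.29°  ✓
  (0,3): δ = 84.20°  ·
  (1,2): δ = 147.67°  ·
  (1,3): δ = 16.18°  ✓
  (2,3): δ = 48.51°  ✓
antipodal pairs: 3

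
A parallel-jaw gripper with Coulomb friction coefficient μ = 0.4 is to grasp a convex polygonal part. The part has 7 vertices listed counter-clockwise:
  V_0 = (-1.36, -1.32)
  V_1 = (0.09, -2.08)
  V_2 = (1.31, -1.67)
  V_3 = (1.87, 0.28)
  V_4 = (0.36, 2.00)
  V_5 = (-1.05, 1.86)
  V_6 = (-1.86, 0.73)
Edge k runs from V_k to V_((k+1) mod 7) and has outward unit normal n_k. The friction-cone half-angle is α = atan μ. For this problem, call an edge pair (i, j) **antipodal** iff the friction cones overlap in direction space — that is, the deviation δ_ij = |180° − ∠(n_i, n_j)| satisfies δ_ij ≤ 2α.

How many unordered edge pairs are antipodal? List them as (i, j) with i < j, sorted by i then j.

α = atan 0.4 = 21.80°;  2α = 43.60°
n_0 = (-0.4642, -0.8857)
n_1 = (+0.3186, -0.9479)
n_2 = (+0.9612, -0.2760)
n_3 = (+0.7515, +0.6597)
n_4 = (-0.0988, +0.9951)
n_5 = (-0.8128, +0.5826)
n_6 = (-0.9715, -0.2370)
  (0,1): δ = 133.76°  ·
  (0,2): δ = 78.36°  ·
  (0,3): δ = 21.06°  ✓
  (0,4): δ = 33.33°  ✓
  (0,5): δ = 82.03°  ·
  (0,6): δ = 131.37°  ·
  (1,2): δ = 124.60°  ·
  (1,3): δ = 67.30°  ·
  (1,4): δ = 12.91°  ✓
  (1,5): δ = 35.79°  ✓
  (1,6): δ = 85.13°  ·
  (2,3): δ = 122.70°  ·
  (2,4): δ = 68.31°  ·
  (2,5): δ = 19.61°  ✓
  (2,6): δ = 29.73°  ✓
  (3,4): δ = 125.61°  ·
  (3,5): δ = 76.91°  ·
  (3,6): δ = 27.57°  ✓
  (4,5): δ = 131.30°  ·
  (4,6): δ = 81.96°  ·
  (5,6): δ = 130.66°  ·
antipodal pairs: 7

count = 7; pairs: (0,3), (0,4), (1,4), (1,5), (2,5), (2,6), (3,6)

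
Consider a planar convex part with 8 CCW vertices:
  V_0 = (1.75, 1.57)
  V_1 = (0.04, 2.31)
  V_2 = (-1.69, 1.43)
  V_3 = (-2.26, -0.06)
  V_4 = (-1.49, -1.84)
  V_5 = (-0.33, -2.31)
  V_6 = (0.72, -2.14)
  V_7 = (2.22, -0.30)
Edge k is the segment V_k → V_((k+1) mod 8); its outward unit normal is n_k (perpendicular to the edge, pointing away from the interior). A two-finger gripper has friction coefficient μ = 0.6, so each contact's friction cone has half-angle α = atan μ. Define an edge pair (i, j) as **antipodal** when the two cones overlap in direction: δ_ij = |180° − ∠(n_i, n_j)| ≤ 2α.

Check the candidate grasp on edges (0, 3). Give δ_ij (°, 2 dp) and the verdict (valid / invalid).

δ = 43.21°, valid

α = atan 0.6 = 30.96°;  2α = 61.93°
edge 0: e_0 = (-1.71, +0.74);  n_0 = (+0.3972, +0.9178)
edge 3: e_3 = (+0.77, -1.78);  n_3 = (-0.9178, -0.3970)
∠(n_0, n_3) = 136.79°
δ = |180° − 136.79°| = 43.21°
43.21° ≤ 2α = 61.93°  →  valid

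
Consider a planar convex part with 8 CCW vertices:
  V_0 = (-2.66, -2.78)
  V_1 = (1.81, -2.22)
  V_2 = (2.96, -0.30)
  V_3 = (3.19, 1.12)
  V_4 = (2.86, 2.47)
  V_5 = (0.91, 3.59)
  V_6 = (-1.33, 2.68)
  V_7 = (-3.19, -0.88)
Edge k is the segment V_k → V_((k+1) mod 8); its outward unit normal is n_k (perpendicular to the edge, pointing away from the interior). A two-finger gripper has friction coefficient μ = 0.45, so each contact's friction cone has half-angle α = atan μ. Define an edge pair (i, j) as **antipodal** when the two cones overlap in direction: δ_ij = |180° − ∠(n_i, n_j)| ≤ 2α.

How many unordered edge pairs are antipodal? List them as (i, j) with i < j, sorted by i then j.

count = 10; pairs: (0,4), (0,5), (1,5), (1,6), (1,7), (2,6), (2,7), (3,6), (3,7), (4,7)

α = atan 0.45 = 24.23°;  2α = 48.46°
n_0 = (+0.1243, -0.9922)
n_1 = (+0.8579, -0.5138)
n_2 = (+0.9871, -0.1599)
n_3 = (+0.9714, +0.2375)
n_4 = (+0.4981, +0.8671)
n_5 = (-0.3764, +0.9265)
n_6 = (-0.8863, +0.4631)
n_7 = (-0.9632, -0.2687)
  (0,1): δ = 128.06°  ·
  (0,2): δ = 106.34°  ·
  (0,3): δ = 83.40°  ·
  (0,4): δ = 37.01°  ✓
  (0,5): δ = 14.97°  ✓
  (0,6): δ = 55.27°  ·
  (0,7): δ = 98.45°  ·
  (1,2): δ = 158.28°  ·
  (1,3): δ = 135.34°  ·
  (1,4): δ = 88.95°  ·
  (1,5): δ = 36.97°  ✓
  (1,6): δ = 3.33°  ✓
  (1,7): δ = 46.51°  ✓
  (2,3): δ = 157.06°  ·
  (2,4): δ = 110.67°  ·
  (2,5): δ = 58.69°  ·
  (2,6): δ = 18.39°  ✓
  (2,7): δ = 24.79°  ✓
  (3,4): δ = 133.61°  ·
  (3,5): δ = 81.63°  ·
  (3,6): δ = 41.32°  ✓
  (3,7): δ = 1.85°  ✓
  (4,5): δ = 128.02°  ·
  (4,6): δ = 87.71°  ·
  (4,7): δ = 44.54°  ✓
  (5,6): δ = 139.70°  ·
  (5,7): δ = 96.52°  ·
  (6,7): δ = 136.83°  ·
antipodal pairs: 10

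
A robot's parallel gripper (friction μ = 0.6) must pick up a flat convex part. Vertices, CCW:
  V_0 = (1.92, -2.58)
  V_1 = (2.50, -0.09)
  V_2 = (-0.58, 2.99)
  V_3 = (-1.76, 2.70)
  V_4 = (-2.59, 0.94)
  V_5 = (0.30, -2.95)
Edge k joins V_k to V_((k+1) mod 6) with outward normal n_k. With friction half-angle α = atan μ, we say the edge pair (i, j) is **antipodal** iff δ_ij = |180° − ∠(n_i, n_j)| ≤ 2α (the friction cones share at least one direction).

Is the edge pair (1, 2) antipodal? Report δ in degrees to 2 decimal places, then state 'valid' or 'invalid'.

δ = 121.19°, invalid

α = atan 0.6 = 30.96°;  2α = 61.93°
edge 1: e_1 = (-3.08, +3.08);  n_1 = (+0.7071, +0.7071)
edge 2: e_2 = (-1.18, -0.29);  n_2 = (-0.2387, +0.9711)
∠(n_1, n_2) = 58.81°
δ = |180° − 58.81°| = 121.19°
121.19° > 2α = 61.93°  →  invalid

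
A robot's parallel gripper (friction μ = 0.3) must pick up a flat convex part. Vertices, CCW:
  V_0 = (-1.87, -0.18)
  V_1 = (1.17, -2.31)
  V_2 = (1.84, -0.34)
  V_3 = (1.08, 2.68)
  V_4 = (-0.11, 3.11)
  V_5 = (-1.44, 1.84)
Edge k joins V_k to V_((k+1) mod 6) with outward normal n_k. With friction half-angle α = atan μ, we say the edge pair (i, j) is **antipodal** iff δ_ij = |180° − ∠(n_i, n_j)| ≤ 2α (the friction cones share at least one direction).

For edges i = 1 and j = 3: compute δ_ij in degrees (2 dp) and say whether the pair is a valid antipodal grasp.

δ = 91.08°, invalid

α = atan 0.3 = 16.70°;  2α = 33.40°
edge 1: e_1 = (+0.67, +1.97);  n_1 = (+0.9467, -0.3220)
edge 3: e_3 = (-1.19, +0.43);  n_3 = (+0.3398, +0.9405)
∠(n_1, n_3) = 88.92°
δ = |180° − 88.92°| = 91.08°
91.08° > 2α = 33.40°  →  invalid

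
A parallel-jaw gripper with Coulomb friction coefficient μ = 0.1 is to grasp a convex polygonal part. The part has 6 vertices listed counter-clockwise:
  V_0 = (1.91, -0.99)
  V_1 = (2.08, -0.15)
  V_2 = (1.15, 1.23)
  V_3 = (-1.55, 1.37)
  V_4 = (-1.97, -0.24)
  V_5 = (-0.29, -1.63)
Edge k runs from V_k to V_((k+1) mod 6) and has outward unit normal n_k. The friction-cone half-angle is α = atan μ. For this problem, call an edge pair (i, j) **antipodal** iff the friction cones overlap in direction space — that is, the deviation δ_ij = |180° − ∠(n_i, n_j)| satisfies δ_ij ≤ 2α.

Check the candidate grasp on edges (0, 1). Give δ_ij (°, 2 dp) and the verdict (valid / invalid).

δ = 134.58°, invalid

α = atan 0.1 = 5.71°;  2α = 11.42°
edge 0: e_0 = (+0.17, +0.84);  n_0 = (+0.9801, -0.1984)
edge 1: e_1 = (-0.93, +1.38);  n_1 = (+0.8293, +0.5589)
∠(n_0, n_1) = 45.42°
δ = |180° − 45.42°| = 134.58°
134.58° > 2α = 11.42°  →  invalid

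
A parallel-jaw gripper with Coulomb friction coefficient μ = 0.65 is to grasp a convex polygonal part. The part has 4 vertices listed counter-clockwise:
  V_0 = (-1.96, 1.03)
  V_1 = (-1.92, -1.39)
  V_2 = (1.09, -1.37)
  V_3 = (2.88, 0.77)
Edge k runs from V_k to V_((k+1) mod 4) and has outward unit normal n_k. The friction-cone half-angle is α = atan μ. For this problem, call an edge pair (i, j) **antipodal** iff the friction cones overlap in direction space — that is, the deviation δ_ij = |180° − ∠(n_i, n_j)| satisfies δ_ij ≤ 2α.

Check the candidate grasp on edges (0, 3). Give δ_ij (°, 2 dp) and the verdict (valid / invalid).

δ = 85.98°, invalid

α = atan 0.65 = 33.02°;  2α = 66.05°
edge 0: e_0 = (+0.04, -2.42);  n_0 = (-0.9999, -0.0165)
edge 3: e_3 = (-4.84, +0.26);  n_3 = (+0.0536, +0.9986)
∠(n_0, n_3) = 94.02°
δ = |180° − 94.02°| = 85.98°
85.98° > 2α = 66.05°  →  invalid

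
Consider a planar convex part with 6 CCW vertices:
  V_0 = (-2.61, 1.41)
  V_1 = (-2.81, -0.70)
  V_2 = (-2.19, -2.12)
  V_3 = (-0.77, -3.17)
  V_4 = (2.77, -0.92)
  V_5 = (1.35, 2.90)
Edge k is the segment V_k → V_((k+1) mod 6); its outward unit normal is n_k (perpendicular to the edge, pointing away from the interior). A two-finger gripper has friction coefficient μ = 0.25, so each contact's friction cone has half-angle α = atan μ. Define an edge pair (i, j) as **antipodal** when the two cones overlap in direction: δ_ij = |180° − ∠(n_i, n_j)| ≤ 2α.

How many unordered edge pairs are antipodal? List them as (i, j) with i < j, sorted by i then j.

α = atan 0.25 = 14.04°;  2α = 28.07°
n_0 = (-0.9955, +0.0944)
n_1 = (-0.9165, -0.4001)
n_2 = (-0.5946, -0.8041)
n_3 = (+0.5364, -0.8440)
n_4 = (+0.9373, +0.3484)
n_5 = (-0.3522, +0.9359)
  (0,1): δ = 151.00°  ·
  (0,2): δ = 121.07°  ·
  (0,3): δ = 52.15°  ·
  (0,4): δ = 25.81°  ✓
  (0,5): δ = 116.03°  ·
  (1,2): δ = 150.07°  ·
  (1,3): δ = 81.15°  ·
  (1,4): δ = 3.20°  ✓
  (1,5): δ = 87.03°  ·
  (2,3): δ = 111.08°  ·
  (2,4): δ = 33.13°  ·
  (2,5): δ = 57.10°  ·
  (3,4): δ = 102.05°  ·
  (3,5): δ = 11.82°  ✓
  (4,5): δ = 89.77°  ·
antipodal pairs: 3

count = 3; pairs: (0,4), (1,4), (3,5)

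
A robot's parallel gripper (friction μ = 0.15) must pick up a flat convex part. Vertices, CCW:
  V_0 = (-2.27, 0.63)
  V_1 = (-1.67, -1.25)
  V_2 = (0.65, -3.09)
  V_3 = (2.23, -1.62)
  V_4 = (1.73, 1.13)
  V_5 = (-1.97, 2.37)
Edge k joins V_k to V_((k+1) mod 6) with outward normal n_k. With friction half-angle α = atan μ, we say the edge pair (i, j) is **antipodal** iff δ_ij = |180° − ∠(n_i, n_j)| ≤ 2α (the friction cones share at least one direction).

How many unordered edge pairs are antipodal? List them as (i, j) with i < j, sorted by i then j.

count = 1; pairs: (0,3)

α = atan 0.15 = 8.53°;  2α = 17.06°
n_0 = (-0.9527, -0.3040)
n_1 = (-0.6214, -0.7835)
n_2 = (+0.6812, -0.7321)
n_3 = (+0.9839, +0.1789)
n_4 = (+0.3178, +0.9482)
n_5 = (-0.9855, +0.1699)
  (0,1): δ = 146.12°  ·
  (0,2): δ = 64.77°  ·
  (0,3): δ = 7.40°  ✓
  (0,4): δ = 53.77°  ·
  (0,5): δ = 152.52°  ·
  (1,2): δ = 98.65°  ·
  (1,3): δ = 41.28°  ·
  (1,4): δ = 19.89°  ·
  (1,5): δ = 118.64°  ·
  (2,3): δ = 122.63°  ·
  (2,4): δ = 61.46°  ·
  (2,5): δ = 37.28°  ·
  (3,4): δ = 118.83°  ·
  (3,5): δ = 20.09°  ·
  (4,5): δ = 81.25°  ·
antipodal pairs: 1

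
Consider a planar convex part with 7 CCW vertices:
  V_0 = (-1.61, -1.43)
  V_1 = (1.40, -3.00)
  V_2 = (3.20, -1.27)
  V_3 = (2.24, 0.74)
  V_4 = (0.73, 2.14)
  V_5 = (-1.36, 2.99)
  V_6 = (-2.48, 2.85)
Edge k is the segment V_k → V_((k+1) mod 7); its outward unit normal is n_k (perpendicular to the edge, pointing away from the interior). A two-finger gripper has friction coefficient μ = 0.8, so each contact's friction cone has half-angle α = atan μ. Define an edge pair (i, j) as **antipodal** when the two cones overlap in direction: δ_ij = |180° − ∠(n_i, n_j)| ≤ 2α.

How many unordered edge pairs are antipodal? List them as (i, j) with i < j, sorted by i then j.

α = atan 0.8 = 38.66°;  2α = 77.32°
n_0 = (-0.4625, -0.8866)
n_1 = (+0.6929, -0.7210)
n_2 = (+0.9024, +0.4310)
n_3 = (+0.6799, +0.7333)
n_4 = (+0.3767, +0.9263)
n_5 = (-0.1240, +0.9923)
n_6 = (-0.9800, -0.1992)
  (0,1): δ = 108.59°  ·
  (0,2): δ = 36.92°  ✓
  (0,3): δ = 15.29°  ✓
  (0,4): δ = 5.41°  ✓
  (0,5): δ = 34.67°  ✓
  (0,6): δ = 129.04°  ·
  (1,2): δ = 108.33°  ·
  (1,3): δ = 86.70°  ·
  (1,4): δ = 66.00°  ✓
  (1,5): δ = 36.74°  ✓
  (1,6): δ = 57.63°  ✓
  (2,3): δ = 158.36°  ·
  (2,4): δ = 137.66°  ·
  (2,5): δ = 108.40°  ·
  (2,6): δ = 14.04°  ✓
  (3,4): δ = 159.30°  ·
  (3,5): δ = 130.04°  ·
  (3,6): δ = 35.67°  ✓
  (4,5): δ = 150.74°  ·
  (4,6): δ = 56.38°  ✓
  (5,6): δ = 85.63°  ·
antipodal pairs: 10

count = 10; pairs: (0,2), (0,3), (0,4), (0,5), (1,4), (1,5), (1,6), (2,6), (3,6), (4,6)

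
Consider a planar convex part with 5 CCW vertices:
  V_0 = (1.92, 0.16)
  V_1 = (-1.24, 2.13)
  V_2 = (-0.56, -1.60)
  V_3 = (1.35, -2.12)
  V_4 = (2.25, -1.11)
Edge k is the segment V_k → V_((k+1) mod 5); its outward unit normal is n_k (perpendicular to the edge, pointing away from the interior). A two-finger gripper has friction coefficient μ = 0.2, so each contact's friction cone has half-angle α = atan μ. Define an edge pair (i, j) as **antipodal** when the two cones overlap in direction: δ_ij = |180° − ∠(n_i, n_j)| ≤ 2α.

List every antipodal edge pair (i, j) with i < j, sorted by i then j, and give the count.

α = atan 0.2 = 11.31°;  2α = 22.62°
n_0 = (+0.5290, +0.8486)
n_1 = (-0.9838, -0.1793)
n_2 = (-0.2627, -0.9649)
n_3 = (+0.7466, -0.6653)
n_4 = (+0.9679, +0.2515)
  (0,1): δ = 47.73°  ·
  (0,2): δ = 16.71°  ✓
  (0,3): δ = 80.24°  ·
  (0,4): δ = 136.51°  ·
  (1,2): δ = 115.56°  ·
  (1,3): δ = 52.04°  ·
  (1,4): δ = 4.23°  ✓
  (2,3): δ = 116.47°  ·
  (2,4): δ = 60.20°  ·
  (3,4): δ = 123.73°  ·
antipodal pairs: 2

count = 2; pairs: (0,2), (1,4)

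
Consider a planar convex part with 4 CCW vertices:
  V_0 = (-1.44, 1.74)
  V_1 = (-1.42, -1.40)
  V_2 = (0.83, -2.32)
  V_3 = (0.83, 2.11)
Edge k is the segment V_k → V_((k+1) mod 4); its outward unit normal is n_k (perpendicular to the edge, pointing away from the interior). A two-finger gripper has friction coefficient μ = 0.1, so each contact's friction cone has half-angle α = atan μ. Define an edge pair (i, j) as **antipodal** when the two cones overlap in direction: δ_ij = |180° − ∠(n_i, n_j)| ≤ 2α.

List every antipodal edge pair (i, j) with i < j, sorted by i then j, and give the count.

count = 1; pairs: (0,2)

α = atan 0.1 = 5.71°;  2α = 11.42°
n_0 = (-1.0000, -0.0064)
n_1 = (-0.3785, -0.9256)
n_2 = (+1.0000, -0.0000)
n_3 = (-0.1609, +0.9870)
  (0,1): δ = 112.60°  ·
  (0,2): δ = 0.36°  ✓
  (0,3): δ = 98.89°  ·
  (1,2): δ = 67.76°  ·
  (1,3): δ = 31.50°  ·
  (2,3): δ = 80.74°  ·
antipodal pairs: 1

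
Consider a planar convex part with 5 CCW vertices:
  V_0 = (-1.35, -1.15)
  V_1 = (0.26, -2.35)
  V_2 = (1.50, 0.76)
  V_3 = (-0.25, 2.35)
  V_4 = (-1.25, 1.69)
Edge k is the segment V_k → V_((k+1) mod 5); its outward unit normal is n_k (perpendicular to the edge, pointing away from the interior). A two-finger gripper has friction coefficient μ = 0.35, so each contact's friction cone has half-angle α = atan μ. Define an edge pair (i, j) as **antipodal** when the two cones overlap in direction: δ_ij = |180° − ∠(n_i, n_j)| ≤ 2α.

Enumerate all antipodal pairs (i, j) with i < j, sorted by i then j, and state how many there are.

α = atan 0.35 = 19.29°;  2α = 38.58°
n_0 = (-0.5976, -0.8018)
n_1 = (+0.9289, -0.3704)
n_2 = (+0.6725, +0.7401)
n_3 = (-0.5508, +0.8346)
n_4 = (-0.9994, +0.0352)
  (0,1): δ = 75.04°  ·
  (0,2): δ = 5.56°  ✓
  (0,3): δ = 70.12°  ·
  (0,4): δ = 124.68°  ·
  (1,2): δ = 110.52°  ·
  (1,3): δ = 34.84°  ✓
  (1,4): δ = 19.72°  ✓
  (2,3): δ = 104.32°  ·
  (2,4): δ = 49.76°  ·
  (3,4): δ = 125.44°  ·
antipodal pairs: 3

count = 3; pairs: (0,2), (1,3), (1,4)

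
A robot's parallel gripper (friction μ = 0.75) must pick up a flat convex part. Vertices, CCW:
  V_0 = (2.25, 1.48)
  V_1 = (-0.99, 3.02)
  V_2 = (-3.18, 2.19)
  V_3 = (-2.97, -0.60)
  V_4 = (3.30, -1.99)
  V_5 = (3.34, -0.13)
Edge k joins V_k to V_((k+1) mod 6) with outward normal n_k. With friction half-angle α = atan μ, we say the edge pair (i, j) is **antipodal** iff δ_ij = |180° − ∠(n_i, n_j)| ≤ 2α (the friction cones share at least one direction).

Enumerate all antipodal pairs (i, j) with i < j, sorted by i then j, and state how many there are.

α = atan 0.75 = 36.87°;  2α = 73.74°
n_0 = (+0.4293, +0.9032)
n_1 = (-0.3544, +0.9351)
n_2 = (-0.9972, -0.0751)
n_3 = (-0.2164, -0.9763)
n_4 = (+0.9998, -0.0215)
n_5 = (+0.8281, +0.5606)
  (0,1): δ = 133.82°  ·
  (0,2): δ = 60.27°  ✓
  (0,3): δ = 12.92°  ✓
  (0,4): δ = 114.19°  ·
  (0,5): δ = 149.52°  ·
  (1,2): δ = 106.45°  ·
  (1,3): δ = 33.26°  ✓
  (1,4): δ = 68.01°  ✓
  (1,5): δ = 103.34°  ·
  (2,3): δ = 106.80°  ·
  (2,4): δ = 5.54°  ✓
  (2,5): δ = 29.79°  ✓
  (3,4): δ = 78.73°  ·
  (3,5): δ = 43.40°  ✓
  (4,5): δ = 144.67°  ·
antipodal pairs: 7

count = 7; pairs: (0,2), (0,3), (1,3), (1,4), (2,4), (2,5), (3,5)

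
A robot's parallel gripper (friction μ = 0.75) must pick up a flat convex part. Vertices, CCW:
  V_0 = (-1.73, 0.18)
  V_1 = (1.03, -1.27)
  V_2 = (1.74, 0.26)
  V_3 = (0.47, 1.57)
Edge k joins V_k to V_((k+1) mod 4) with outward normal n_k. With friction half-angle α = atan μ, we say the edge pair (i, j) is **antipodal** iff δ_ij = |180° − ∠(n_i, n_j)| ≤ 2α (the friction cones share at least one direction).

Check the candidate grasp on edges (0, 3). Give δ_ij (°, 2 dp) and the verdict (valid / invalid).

α = atan 0.75 = 36.87°;  2α = 73.74°
edge 0: e_0 = (+2.76, -1.45);  n_0 = (-0.4651, -0.8853)
edge 3: e_3 = (-2.20, -1.39);  n_3 = (-0.5341, +0.8454)
∠(n_0, n_3) = 120.00°
δ = |180° − 120.00°| = 60.00°
60.00° ≤ 2α = 73.74°  →  valid

δ = 60.00°, valid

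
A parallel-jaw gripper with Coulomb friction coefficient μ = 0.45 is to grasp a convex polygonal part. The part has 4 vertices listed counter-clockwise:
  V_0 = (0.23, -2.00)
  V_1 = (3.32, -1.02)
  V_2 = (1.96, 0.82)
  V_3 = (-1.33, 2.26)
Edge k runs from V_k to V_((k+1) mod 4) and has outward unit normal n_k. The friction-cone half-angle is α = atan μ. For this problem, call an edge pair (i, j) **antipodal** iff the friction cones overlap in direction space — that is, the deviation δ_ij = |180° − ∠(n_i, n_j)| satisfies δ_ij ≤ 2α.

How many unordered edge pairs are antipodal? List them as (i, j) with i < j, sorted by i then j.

α = atan 0.45 = 24.23°;  2α = 48.46°
n_0 = (+0.3023, -0.9532)
n_1 = (+0.8042, +0.5944)
n_2 = (+0.4010, +0.9161)
n_3 = (-0.9390, -0.3439)
  (0,1): δ = 71.13°  ·
  (0,2): δ = 41.24°  ✓
  (0,3): δ = 92.52°  ·
  (1,2): δ = 150.11°  ·
  (1,3): δ = 16.36°  ✓
  (2,3): δ = 46.25°  ✓
antipodal pairs: 3

count = 3; pairs: (0,2), (1,3), (2,3)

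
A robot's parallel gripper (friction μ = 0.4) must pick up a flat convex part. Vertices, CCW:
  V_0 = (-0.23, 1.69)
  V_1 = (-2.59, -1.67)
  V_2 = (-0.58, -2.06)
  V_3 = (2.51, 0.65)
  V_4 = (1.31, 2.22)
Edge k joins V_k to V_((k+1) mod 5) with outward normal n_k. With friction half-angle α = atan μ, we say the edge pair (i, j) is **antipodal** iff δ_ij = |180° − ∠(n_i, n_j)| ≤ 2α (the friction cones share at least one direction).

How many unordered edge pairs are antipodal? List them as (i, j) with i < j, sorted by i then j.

α = atan 0.4 = 21.80°;  2α = 43.60°
n_0 = (-0.8183, +0.5748)
n_1 = (-0.1905, -0.9817)
n_2 = (+0.6594, -0.7518)
n_3 = (+0.7945, +0.6073)
n_4 = (-0.3254, +0.9456)
  (0,1): δ = 65.90°  ·
  (0,2): δ = 13.67°  ✓
  (0,3): δ = 72.48°  ·
  (0,4): δ = 144.07°  ·
  (1,2): δ = 127.77°  ·
  (1,3): δ = 41.63°  ✓
  (1,4): δ = 29.97°  ✓
  (2,3): δ = 93.86°  ·
  (2,4): δ = 22.26°  ✓
  (3,4): δ = 108.40°  ·
antipodal pairs: 4

count = 4; pairs: (0,2), (1,3), (1,4), (2,4)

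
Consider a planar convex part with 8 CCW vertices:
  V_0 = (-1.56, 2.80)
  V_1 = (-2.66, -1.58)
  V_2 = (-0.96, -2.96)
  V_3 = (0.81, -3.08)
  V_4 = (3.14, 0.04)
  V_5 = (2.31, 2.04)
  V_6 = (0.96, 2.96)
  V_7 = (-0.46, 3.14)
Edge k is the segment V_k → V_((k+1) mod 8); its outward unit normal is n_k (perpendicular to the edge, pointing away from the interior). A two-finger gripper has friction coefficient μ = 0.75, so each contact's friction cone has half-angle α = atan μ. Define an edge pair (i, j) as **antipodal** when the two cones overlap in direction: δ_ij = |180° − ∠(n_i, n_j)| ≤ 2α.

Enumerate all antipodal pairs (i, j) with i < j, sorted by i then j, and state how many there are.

α = atan 0.75 = 36.87°;  2α = 73.74°
n_0 = (-0.9699, +0.2436)
n_1 = (-0.6302, -0.7764)
n_2 = (-0.0676, -0.9977)
n_3 = (+0.8012, -0.5984)
n_4 = (+0.9236, +0.3833)
n_5 = (+0.5631, +0.8264)
n_6 = (+0.1258, +0.9921)
n_7 = (-0.2953, +0.9554)
  (0,1): δ = 114.97°  ·
  (0,2): δ = 79.78°  ·
  (0,3): δ = 22.65°  ✓
  (0,4): δ = 36.64°  ✓
  (0,5): δ = 69.82°  ✓
  (0,6): δ = 96.87°  ·
  (0,7): δ = 121.27°  ·
  (1,2): δ = 144.81°  ·
  (1,3): δ = 87.68°  ·
  (1,4): δ = 28.39°  ✓
  (1,5): δ = 4.79°  ✓
  (1,6): δ = 31.84°  ✓
  (1,7): δ = 56.24°  ✓
  (2,3): δ = 122.87°  ·
  (2,4): δ = 63.58°  ✓
  (2,5): δ = 30.40°  ✓
  (2,6): δ = 3.35°  ✓
  (2,7): δ = 21.05°  ✓
  (3,4): δ = 120.71°  ·
  (3,5): δ = 87.52°  ·
  (3,6): δ = 60.47°  ✓
  (3,7): δ = 36.07°  ✓
  (4,5): δ = 146.81°  ·
  (4,6): δ = 119.76°  ·
  (4,7): δ = 95.36°  ·
  (5,6): δ = 152.95°  ·
  (5,7): δ = 128.55°  ·
  (6,7): δ = 155.60°  ·
antipodal pairs: 13

count = 13; pairs: (0,3), (0,4), (0,5), (1,4), (1,5), (1,6), (1,7), (2,4), (2,5), (2,6), (2,7), (3,6), (3,7)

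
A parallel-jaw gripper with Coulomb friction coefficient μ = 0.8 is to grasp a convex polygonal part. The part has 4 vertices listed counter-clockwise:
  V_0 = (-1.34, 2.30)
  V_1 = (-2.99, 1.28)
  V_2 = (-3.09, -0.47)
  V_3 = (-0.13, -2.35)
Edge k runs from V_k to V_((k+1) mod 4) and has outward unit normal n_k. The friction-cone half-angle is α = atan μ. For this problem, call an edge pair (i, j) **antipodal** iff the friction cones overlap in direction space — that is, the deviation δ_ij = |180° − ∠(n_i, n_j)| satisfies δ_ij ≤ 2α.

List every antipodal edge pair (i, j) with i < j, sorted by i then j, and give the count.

count = 4; pairs: (0,2), (0,3), (1,3), (2,3)

α = atan 0.8 = 38.66°;  2α = 77.32°
n_0 = (-0.5258, +0.8506)
n_1 = (-0.9984, +0.0570)
n_2 = (-0.5361, -0.8441)
n_3 = (+0.9678, +0.2518)
  (0,1): δ = 124.99°  ·
  (0,2): δ = 64.14°  ✓
  (0,3): δ = 72.86°  ✓
  (1,2): δ = 119.15°  ·
  (1,3): δ = 17.86°  ✓
  (2,3): δ = 42.99°  ✓
antipodal pairs: 4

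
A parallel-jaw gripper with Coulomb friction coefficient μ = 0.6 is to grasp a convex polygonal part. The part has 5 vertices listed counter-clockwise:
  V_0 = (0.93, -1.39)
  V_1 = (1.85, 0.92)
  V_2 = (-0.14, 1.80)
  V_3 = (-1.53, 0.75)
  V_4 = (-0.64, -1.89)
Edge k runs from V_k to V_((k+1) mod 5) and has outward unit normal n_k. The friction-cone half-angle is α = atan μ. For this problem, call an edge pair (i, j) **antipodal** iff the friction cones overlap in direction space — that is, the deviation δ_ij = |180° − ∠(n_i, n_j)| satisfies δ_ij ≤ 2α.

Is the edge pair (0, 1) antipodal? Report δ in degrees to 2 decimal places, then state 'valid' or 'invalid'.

α = atan 0.6 = 30.96°;  2α = 61.93°
edge 0: e_0 = (+0.92, +2.31);  n_0 = (+0.9290, -0.3700)
edge 1: e_1 = (-1.99, +0.88);  n_1 = (+0.4044, +0.9146)
∠(n_0, n_1) = 87.86°
δ = |180° − 87.86°| = 92.14°
92.14° > 2α = 61.93°  →  invalid

δ = 92.14°, invalid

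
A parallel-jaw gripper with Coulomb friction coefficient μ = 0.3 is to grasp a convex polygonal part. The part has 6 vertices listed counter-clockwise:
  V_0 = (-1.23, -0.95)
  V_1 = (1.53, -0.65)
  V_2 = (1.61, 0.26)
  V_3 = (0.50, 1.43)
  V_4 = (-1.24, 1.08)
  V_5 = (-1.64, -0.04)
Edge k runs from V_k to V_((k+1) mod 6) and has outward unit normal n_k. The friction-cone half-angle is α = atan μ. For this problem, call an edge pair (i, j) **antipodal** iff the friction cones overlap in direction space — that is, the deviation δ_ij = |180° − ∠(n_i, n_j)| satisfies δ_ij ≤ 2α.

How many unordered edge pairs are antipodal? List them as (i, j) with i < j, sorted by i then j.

α = atan 0.3 = 16.70°;  2α = 33.40°
n_0 = (+0.1081, -0.9941)
n_1 = (+0.9962, -0.0876)
n_2 = (+0.7255, +0.6883)
n_3 = (-0.1972, +0.9804)
n_4 = (-0.9417, +0.3363)
n_5 = (-0.9117, -0.4108)
  (0,1): δ = 101.23°  ·
  (0,2): δ = 52.71°  ·
  (0,3): δ = 5.17°  ✓
  (0,4): δ = 64.14°  ·
  (0,5): δ = 108.05°  ·
  (1,2): δ = 131.48°  ·
  (1,3): δ = 73.60°  ·
  (1,4): δ = 14.63°  ✓
  (1,5): δ = 29.28°  ✓
  (2,3): δ = 122.12°  ·
  (2,4): δ = 63.15°  ·
  (2,5): δ = 19.24°  ✓
  (3,4): δ = 121.03°  ·
  (3,5): δ = 77.12°  ·
  (4,5): δ = 136.09°  ·
antipodal pairs: 4

count = 4; pairs: (0,3), (1,4), (1,5), (2,5)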